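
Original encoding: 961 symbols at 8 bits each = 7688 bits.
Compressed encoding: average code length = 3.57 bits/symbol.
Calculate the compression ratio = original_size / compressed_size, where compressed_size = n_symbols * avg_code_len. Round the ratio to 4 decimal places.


original_size = n_symbols * orig_bits = 961 * 8 = 7688 bits
compressed_size = n_symbols * avg_code_len = 961 * 3.57 = 3430.77 bits
ratio = original_size / compressed_size = 7688 / 3430.77 = 2.2409

Compression ratio = 2.2409


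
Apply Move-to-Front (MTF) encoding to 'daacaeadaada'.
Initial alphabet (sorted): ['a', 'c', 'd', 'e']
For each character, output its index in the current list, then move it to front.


MTF encoding:
'd': index 2 in ['a', 'c', 'd', 'e'] -> ['d', 'a', 'c', 'e']
'a': index 1 in ['d', 'a', 'c', 'e'] -> ['a', 'd', 'c', 'e']
'a': index 0 in ['a', 'd', 'c', 'e'] -> ['a', 'd', 'c', 'e']
'c': index 2 in ['a', 'd', 'c', 'e'] -> ['c', 'a', 'd', 'e']
'a': index 1 in ['c', 'a', 'd', 'e'] -> ['a', 'c', 'd', 'e']
'e': index 3 in ['a', 'c', 'd', 'e'] -> ['e', 'a', 'c', 'd']
'a': index 1 in ['e', 'a', 'c', 'd'] -> ['a', 'e', 'c', 'd']
'd': index 3 in ['a', 'e', 'c', 'd'] -> ['d', 'a', 'e', 'c']
'a': index 1 in ['d', 'a', 'e', 'c'] -> ['a', 'd', 'e', 'c']
'a': index 0 in ['a', 'd', 'e', 'c'] -> ['a', 'd', 'e', 'c']
'd': index 1 in ['a', 'd', 'e', 'c'] -> ['d', 'a', 'e', 'c']
'a': index 1 in ['d', 'a', 'e', 'c'] -> ['a', 'd', 'e', 'c']


Output: [2, 1, 0, 2, 1, 3, 1, 3, 1, 0, 1, 1]


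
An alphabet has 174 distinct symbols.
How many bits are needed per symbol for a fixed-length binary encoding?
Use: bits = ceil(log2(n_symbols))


log2(174) = 7.4429
Bracket: 2^7 = 128 < 174 <= 2^8 = 256
So ceil(log2(174)) = 8

bits = ceil(log2(174)) = ceil(7.4429) = 8 bits


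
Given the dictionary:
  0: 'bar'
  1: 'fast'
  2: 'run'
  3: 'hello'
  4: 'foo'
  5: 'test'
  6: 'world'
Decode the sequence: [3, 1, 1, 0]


Look up each index in the dictionary:
  3 -> 'hello'
  1 -> 'fast'
  1 -> 'fast'
  0 -> 'bar'

Decoded: "hello fast fast bar"


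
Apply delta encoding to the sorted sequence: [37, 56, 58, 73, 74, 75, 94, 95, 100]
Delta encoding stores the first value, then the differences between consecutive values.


First value: 37
Deltas:
  56 - 37 = 19
  58 - 56 = 2
  73 - 58 = 15
  74 - 73 = 1
  75 - 74 = 1
  94 - 75 = 19
  95 - 94 = 1
  100 - 95 = 5


Delta encoded: [37, 19, 2, 15, 1, 1, 19, 1, 5]


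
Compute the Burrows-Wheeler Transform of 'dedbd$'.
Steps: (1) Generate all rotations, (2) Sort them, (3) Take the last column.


Rotations (sorted):
  0: $dedbd -> last char: d
  1: bd$ded -> last char: d
  2: d$dedb -> last char: b
  3: dbd$de -> last char: e
  4: dedbd$ -> last char: $
  5: edbd$d -> last char: d


BWT = ddbe$d


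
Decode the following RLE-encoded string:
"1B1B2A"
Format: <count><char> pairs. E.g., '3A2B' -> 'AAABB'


Expanding each <count><char> pair:
  1B -> 'B'
  1B -> 'B'
  2A -> 'AA'

Decoded = BBAA


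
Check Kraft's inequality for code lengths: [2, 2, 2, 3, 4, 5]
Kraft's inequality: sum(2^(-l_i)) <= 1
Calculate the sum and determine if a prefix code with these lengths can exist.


Sum = 2^(-2) + 2^(-2) + 2^(-2) + 2^(-3) + 2^(-4) + 2^(-5)
    = 0.25 + 0.25 + 0.25 + 0.125 + 0.0625 + 0.03125
    = 31/32 = 0.96875
Since 0.96875 <= 1, Kraft's inequality IS satisfied.
A prefix code with these lengths CAN exist.

Kraft sum = 0.96875. Satisfied.


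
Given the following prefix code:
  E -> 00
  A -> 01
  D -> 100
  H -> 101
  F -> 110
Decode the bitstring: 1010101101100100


Decoding step by step:
Bits 101 -> H
Bits 01 -> A
Bits 01 -> A
Bits 101 -> H
Bits 100 -> D
Bits 100 -> D


Decoded message: HAAHDD


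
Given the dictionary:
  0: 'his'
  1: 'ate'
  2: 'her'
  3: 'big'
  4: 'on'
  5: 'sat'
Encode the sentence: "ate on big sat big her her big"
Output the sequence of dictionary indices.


Look up each word in the dictionary:
  'ate' -> 1
  'on' -> 4
  'big' -> 3
  'sat' -> 5
  'big' -> 3
  'her' -> 2
  'her' -> 2
  'big' -> 3

Encoded: [1, 4, 3, 5, 3, 2, 2, 3]


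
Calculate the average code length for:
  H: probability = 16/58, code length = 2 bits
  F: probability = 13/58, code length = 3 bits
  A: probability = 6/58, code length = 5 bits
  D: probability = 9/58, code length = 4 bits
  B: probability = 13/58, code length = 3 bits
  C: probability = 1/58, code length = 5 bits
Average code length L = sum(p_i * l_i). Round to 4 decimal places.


Weighted contributions p_i * l_i:
  H: (16/58) * 2 = 32/58
  F: (13/58) * 3 = 39/58
  A: (6/58) * 5 = 30/58
  D: (9/58) * 4 = 36/58
  B: (13/58) * 3 = 39/58
  C: (1/58) * 5 = 5/58
Sum = (32 + 39 + 30 + 36 + 39 + 5)/58 = 181/58

L = 181/58 = 3.1207 bits/symbol


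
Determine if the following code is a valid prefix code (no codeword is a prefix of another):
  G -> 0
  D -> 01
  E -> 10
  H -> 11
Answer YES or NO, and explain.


Checking each pair (does one codeword prefix another?):
  G='0' vs D='01': prefix -- VIOLATION

NO -- this is NOT a valid prefix code. G (0) is a prefix of D (01).


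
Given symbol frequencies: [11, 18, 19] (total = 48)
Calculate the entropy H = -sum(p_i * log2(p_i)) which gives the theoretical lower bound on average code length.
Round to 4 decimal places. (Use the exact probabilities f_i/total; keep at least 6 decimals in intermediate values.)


Per-symbol terms -p_i * log2(p_i) with p_i = f_i/48:
  p = 11/48 = 0.229167: log2(p) = -2.125531, -p*log2(p) = 0.487101
  p = 18/48 = 0.375000: log2(p) = -1.415037, -p*log2(p) = 0.530639
  p = 19/48 = 0.395833: log2(p) = -1.337035, -p*log2(p) = 0.529243
H = 0.487101 + 0.530639 + 0.529243 = 1.546983

H = 1.547 bits/symbol


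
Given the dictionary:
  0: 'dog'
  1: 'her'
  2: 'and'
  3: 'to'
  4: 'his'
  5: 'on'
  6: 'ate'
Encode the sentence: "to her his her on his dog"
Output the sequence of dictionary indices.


Look up each word in the dictionary:
  'to' -> 3
  'her' -> 1
  'his' -> 4
  'her' -> 1
  'on' -> 5
  'his' -> 4
  'dog' -> 0

Encoded: [3, 1, 4, 1, 5, 4, 0]


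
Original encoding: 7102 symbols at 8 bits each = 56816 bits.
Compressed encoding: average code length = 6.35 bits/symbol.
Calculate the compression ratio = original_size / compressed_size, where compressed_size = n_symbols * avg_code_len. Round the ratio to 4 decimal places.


original_size = n_symbols * orig_bits = 7102 * 8 = 56816 bits
compressed_size = n_symbols * avg_code_len = 7102 * 6.35 = 45097.7 bits
ratio = original_size / compressed_size = 56816 / 45097.7 = 1.2598

Compression ratio = 1.2598


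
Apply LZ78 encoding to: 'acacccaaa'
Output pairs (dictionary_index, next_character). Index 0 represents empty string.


LZ78 encoding steps:
Dictionary: {0: ''}
Step 1: w='' (idx 0), next='a' -> output (0, 'a'), add 'a' as idx 1
Step 2: w='' (idx 0), next='c' -> output (0, 'c'), add 'c' as idx 2
Step 3: w='a' (idx 1), next='c' -> output (1, 'c'), add 'ac' as idx 3
Step 4: w='c' (idx 2), next='c' -> output (2, 'c'), add 'cc' as idx 4
Step 5: w='a' (idx 1), next='a' -> output (1, 'a'), add 'aa' as idx 5
Step 6: w='a' (idx 1), end of input -> output (1, '')


Encoded: [(0, 'a'), (0, 'c'), (1, 'c'), (2, 'c'), (1, 'a'), (1, '')]


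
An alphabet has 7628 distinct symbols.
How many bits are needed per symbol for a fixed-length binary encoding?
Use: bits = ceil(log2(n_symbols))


log2(7628) = 12.8971
Bracket: 2^12 = 4096 < 7628 <= 2^13 = 8192
So ceil(log2(7628)) = 13

bits = ceil(log2(7628)) = ceil(12.8971) = 13 bits


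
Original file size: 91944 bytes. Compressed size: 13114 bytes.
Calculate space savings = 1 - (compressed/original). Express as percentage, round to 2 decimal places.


ratio = compressed/original = 13114/91944 = 0.14263
savings = 1 - ratio = 1 - 0.14263 = 0.85737
as a percentage: 0.85737 * 100 = 85.74%

Space savings = 1 - 13114/91944 = 85.74%


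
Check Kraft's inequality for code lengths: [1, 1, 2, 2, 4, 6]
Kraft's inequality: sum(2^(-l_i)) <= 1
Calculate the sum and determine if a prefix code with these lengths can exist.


Sum = 2^(-1) + 2^(-1) + 2^(-2) + 2^(-2) + 2^(-4) + 2^(-6)
    = 0.5 + 0.5 + 0.25 + 0.25 + 0.0625 + 0.015625
    = 101/64 = 1.578125
Since 1.578125 > 1, Kraft's inequality is NOT satisfied.
A prefix code with these lengths CANNOT exist.

Kraft sum = 1.578125. Not satisfied.


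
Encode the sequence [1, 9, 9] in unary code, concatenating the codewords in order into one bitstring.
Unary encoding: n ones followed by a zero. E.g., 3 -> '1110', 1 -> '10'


Encode each number as n ones followed by a terminating 0:
  1 -> 10 (2 bits)
  9 -> 1111111110 (10 bits)
  9 -> 1111111110 (10 bits)
Total length = 2 + 10 + 10 = 22 bits.

Unary([1, 9, 9]) = 1011111111101111111110 (22 bits)


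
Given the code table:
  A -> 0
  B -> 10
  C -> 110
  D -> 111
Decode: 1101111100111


Decoding:
110 -> C
111 -> D
110 -> C
0 -> A
111 -> D


Result: CDCAD


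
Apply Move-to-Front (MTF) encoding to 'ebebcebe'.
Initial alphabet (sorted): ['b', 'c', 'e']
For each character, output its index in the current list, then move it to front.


MTF encoding:
'e': index 2 in ['b', 'c', 'e'] -> ['e', 'b', 'c']
'b': index 1 in ['e', 'b', 'c'] -> ['b', 'e', 'c']
'e': index 1 in ['b', 'e', 'c'] -> ['e', 'b', 'c']
'b': index 1 in ['e', 'b', 'c'] -> ['b', 'e', 'c']
'c': index 2 in ['b', 'e', 'c'] -> ['c', 'b', 'e']
'e': index 2 in ['c', 'b', 'e'] -> ['e', 'c', 'b']
'b': index 2 in ['e', 'c', 'b'] -> ['b', 'e', 'c']
'e': index 1 in ['b', 'e', 'c'] -> ['e', 'b', 'c']


Output: [2, 1, 1, 1, 2, 2, 2, 1]


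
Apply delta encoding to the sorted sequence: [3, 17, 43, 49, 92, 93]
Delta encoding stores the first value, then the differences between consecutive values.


First value: 3
Deltas:
  17 - 3 = 14
  43 - 17 = 26
  49 - 43 = 6
  92 - 49 = 43
  93 - 92 = 1


Delta encoded: [3, 14, 26, 6, 43, 1]


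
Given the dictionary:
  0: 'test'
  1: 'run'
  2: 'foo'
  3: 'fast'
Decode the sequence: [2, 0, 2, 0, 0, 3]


Look up each index in the dictionary:
  2 -> 'foo'
  0 -> 'test'
  2 -> 'foo'
  0 -> 'test'
  0 -> 'test'
  3 -> 'fast'

Decoded: "foo test foo test test fast"


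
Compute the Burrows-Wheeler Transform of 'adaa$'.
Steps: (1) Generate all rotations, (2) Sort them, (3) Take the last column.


Rotations (sorted):
  0: $adaa -> last char: a
  1: a$ada -> last char: a
  2: aa$ad -> last char: d
  3: adaa$ -> last char: $
  4: daa$a -> last char: a


BWT = aad$a


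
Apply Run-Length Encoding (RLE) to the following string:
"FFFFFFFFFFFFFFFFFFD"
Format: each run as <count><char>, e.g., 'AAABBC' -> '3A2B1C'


Scanning runs left to right:
  i=0: run of 'F' x 18 -> '18F'
  i=18: run of 'D' x 1 -> '1D'

RLE = 18F1D


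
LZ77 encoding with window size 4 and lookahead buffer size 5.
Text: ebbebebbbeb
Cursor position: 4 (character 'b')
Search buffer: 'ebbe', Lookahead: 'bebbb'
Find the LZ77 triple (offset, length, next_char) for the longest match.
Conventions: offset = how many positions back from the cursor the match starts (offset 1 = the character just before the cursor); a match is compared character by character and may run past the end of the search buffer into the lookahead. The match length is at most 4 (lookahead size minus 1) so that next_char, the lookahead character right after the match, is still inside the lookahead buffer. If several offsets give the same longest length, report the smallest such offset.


Try each offset into the search buffer:
  offset=1 (pos 3, char 'e'): match length 0
  offset=2 (pos 2, char 'b'): match length 3
  offset=3 (pos 1, char 'b'): match length 1
  offset=4 (pos 0, char 'e'): match length 0
Longest match has length 3 at offset 2.
next_char = character at position 4 + 3 = 7 -> 'b'

Best match: offset=2, length=3 (matching 'beb' starting at position 2)
LZ77 triple: (2, 3, 'b')


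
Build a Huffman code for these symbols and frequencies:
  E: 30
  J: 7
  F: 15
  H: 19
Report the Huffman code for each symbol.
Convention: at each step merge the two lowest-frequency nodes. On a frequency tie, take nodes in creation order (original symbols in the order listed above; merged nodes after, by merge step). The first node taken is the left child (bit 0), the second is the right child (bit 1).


Huffman tree construction:
Step 1: Merge J(7) + F(15) = 22
Step 2: Merge H(19) + (J+F)(22) = 41
Step 3: Merge E(30) + (H+(J+F))(41) = 71
Read each symbol's code off the tree from the root (left child = 0, right child = 1).

Codes:
  E: 0 (length 1)
  J: 110 (length 3)
  F: 111 (length 3)
  H: 10 (length 2)
Average code length: 134/71 = 1.8873 bits/symbol


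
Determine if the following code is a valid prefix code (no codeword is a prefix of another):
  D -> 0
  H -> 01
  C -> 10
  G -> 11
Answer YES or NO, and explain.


Checking each pair (does one codeword prefix another?):
  D='0' vs H='01': prefix -- VIOLATION

NO -- this is NOT a valid prefix code. D (0) is a prefix of H (01).


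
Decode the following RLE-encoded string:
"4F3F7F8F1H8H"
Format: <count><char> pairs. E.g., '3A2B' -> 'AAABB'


Expanding each <count><char> pair:
  4F -> 'FFFF'
  3F -> 'FFF'
  7F -> 'FFFFFFF'
  8F -> 'FFFFFFFF'
  1H -> 'H'
  8H -> 'HHHHHHHH'

Decoded = FFFFFFFFFFFFFFFFFFFFFFHHHHHHHHH


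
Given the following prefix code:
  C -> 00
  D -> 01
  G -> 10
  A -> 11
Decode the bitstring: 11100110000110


Decoding step by step:
Bits 11 -> A
Bits 10 -> G
Bits 01 -> D
Bits 10 -> G
Bits 00 -> C
Bits 01 -> D
Bits 10 -> G


Decoded message: AGDGCDG


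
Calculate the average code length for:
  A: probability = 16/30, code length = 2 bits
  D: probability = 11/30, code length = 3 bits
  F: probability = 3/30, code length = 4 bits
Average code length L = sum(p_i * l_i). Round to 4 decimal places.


Weighted contributions p_i * l_i:
  A: (16/30) * 2 = 32/30
  D: (11/30) * 3 = 33/30
  F: (3/30) * 4 = 12/30
Sum = (32 + 33 + 12)/30 = 77/30

L = 77/30 = 2.5667 bits/symbol


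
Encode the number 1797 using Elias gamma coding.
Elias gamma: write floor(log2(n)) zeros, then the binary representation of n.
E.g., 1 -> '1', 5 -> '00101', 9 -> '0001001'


num_bits = floor(log2(1797)) + 1 = 11
leading_zeros = num_bits - 1 = 10
binary(1797) = 11100000101

Elias gamma(1797) = '0000000000' + '11100000101' = 000000000011100000101 (21 bits)


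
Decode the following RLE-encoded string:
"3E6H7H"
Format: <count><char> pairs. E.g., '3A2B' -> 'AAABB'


Expanding each <count><char> pair:
  3E -> 'EEE'
  6H -> 'HHHHHH'
  7H -> 'HHHHHHH'

Decoded = EEEHHHHHHHHHHHHH


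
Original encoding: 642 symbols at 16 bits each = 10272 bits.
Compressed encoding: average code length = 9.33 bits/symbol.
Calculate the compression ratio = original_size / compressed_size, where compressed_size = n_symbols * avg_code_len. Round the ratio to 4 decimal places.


original_size = n_symbols * orig_bits = 642 * 16 = 10272 bits
compressed_size = n_symbols * avg_code_len = 642 * 9.33 = 5989.86 bits
ratio = original_size / compressed_size = 10272 / 5989.86 = 1.7149

Compression ratio = 1.7149


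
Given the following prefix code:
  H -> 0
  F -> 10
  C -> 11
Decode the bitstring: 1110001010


Decoding step by step:
Bits 11 -> C
Bits 10 -> F
Bits 0 -> H
Bits 0 -> H
Bits 10 -> F
Bits 10 -> F


Decoded message: CFHHFF


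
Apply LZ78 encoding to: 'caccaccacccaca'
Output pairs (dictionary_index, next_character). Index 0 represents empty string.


LZ78 encoding steps:
Dictionary: {0: ''}
Step 1: w='' (idx 0), next='c' -> output (0, 'c'), add 'c' as idx 1
Step 2: w='' (idx 0), next='a' -> output (0, 'a'), add 'a' as idx 2
Step 3: w='c' (idx 1), next='c' -> output (1, 'c'), add 'cc' as idx 3
Step 4: w='a' (idx 2), next='c' -> output (2, 'c'), add 'ac' as idx 4
Step 5: w='c' (idx 1), next='a' -> output (1, 'a'), add 'ca' as idx 5
Step 6: w='cc' (idx 3), next='c' -> output (3, 'c'), add 'ccc' as idx 6
Step 7: w='ac' (idx 4), next='a' -> output (4, 'a'), add 'aca' as idx 7


Encoded: [(0, 'c'), (0, 'a'), (1, 'c'), (2, 'c'), (1, 'a'), (3, 'c'), (4, 'a')]


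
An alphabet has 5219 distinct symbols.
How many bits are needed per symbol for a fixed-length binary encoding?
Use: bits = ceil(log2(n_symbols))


log2(5219) = 12.3496
Bracket: 2^12 = 4096 < 5219 <= 2^13 = 8192
So ceil(log2(5219)) = 13

bits = ceil(log2(5219)) = ceil(12.3496) = 13 bits


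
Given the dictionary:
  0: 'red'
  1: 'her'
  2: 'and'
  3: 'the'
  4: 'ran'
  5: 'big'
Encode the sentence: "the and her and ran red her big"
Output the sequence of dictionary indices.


Look up each word in the dictionary:
  'the' -> 3
  'and' -> 2
  'her' -> 1
  'and' -> 2
  'ran' -> 4
  'red' -> 0
  'her' -> 1
  'big' -> 5

Encoded: [3, 2, 1, 2, 4, 0, 1, 5]


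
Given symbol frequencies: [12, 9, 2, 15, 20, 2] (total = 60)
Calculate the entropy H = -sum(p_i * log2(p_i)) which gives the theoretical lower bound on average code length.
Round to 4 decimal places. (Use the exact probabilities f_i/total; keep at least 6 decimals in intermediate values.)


Per-symbol terms -p_i * log2(p_i) with p_i = f_i/60:
  p = 12/60 = 0.200000: log2(p) = -2.321928, -p*log2(p) = 0.464386
  p = 9/60 = 0.150000: log2(p) = -2.736966, -p*log2(p) = 0.410545
  p = 2/60 = 0.033333: log2(p) = -4.906891, -p*log2(p) = 0.163563
  p = 15/60 = 0.250000: log2(p) = -2.000000, -p*log2(p) = 0.500000
  p = 20/60 = 0.333333: log2(p) = -1.584963, -p*log2(p) = 0.528321
  p = 2/60 = 0.033333: log2(p) = -4.906891, -p*log2(p) = 0.163563
H = 0.464386 + 0.410545 + 0.163563 + 0.500000 + 0.528321 + 0.163563 = 2.230378

H = 2.2304 bits/symbol


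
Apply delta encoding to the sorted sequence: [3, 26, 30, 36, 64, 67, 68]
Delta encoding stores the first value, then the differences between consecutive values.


First value: 3
Deltas:
  26 - 3 = 23
  30 - 26 = 4
  36 - 30 = 6
  64 - 36 = 28
  67 - 64 = 3
  68 - 67 = 1


Delta encoded: [3, 23, 4, 6, 28, 3, 1]


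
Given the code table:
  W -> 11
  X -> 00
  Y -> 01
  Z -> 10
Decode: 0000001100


Decoding:
00 -> X
00 -> X
00 -> X
11 -> W
00 -> X


Result: XXXWX


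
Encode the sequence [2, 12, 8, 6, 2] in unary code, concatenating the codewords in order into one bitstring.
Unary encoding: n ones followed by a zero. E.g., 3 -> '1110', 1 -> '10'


Encode each number as n ones followed by a terminating 0:
  2 -> 110 (3 bits)
  12 -> 1111111111110 (13 bits)
  8 -> 111111110 (9 bits)
  6 -> 1111110 (7 bits)
  2 -> 110 (3 bits)
Total length = 3 + 13 + 9 + 7 + 3 = 35 bits.

Unary([2, 12, 8, 6, 2]) = 11011111111111101111111101111110110 (35 bits)


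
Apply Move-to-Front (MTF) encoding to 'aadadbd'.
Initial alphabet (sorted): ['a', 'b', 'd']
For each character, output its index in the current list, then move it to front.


MTF encoding:
'a': index 0 in ['a', 'b', 'd'] -> ['a', 'b', 'd']
'a': index 0 in ['a', 'b', 'd'] -> ['a', 'b', 'd']
'd': index 2 in ['a', 'b', 'd'] -> ['d', 'a', 'b']
'a': index 1 in ['d', 'a', 'b'] -> ['a', 'd', 'b']
'd': index 1 in ['a', 'd', 'b'] -> ['d', 'a', 'b']
'b': index 2 in ['d', 'a', 'b'] -> ['b', 'd', 'a']
'd': index 1 in ['b', 'd', 'a'] -> ['d', 'b', 'a']


Output: [0, 0, 2, 1, 1, 2, 1]


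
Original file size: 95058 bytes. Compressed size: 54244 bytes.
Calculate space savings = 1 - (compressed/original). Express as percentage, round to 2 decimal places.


ratio = compressed/original = 54244/95058 = 0.570641
savings = 1 - ratio = 1 - 0.570641 = 0.429359
as a percentage: 0.429359 * 100 = 42.94%

Space savings = 1 - 54244/95058 = 42.94%


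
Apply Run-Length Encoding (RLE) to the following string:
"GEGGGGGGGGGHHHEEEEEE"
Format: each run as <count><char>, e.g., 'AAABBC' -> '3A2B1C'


Scanning runs left to right:
  i=0: run of 'G' x 1 -> '1G'
  i=1: run of 'E' x 1 -> '1E'
  i=2: run of 'G' x 9 -> '9G'
  i=11: run of 'H' x 3 -> '3H'
  i=14: run of 'E' x 6 -> '6E'

RLE = 1G1E9G3H6E


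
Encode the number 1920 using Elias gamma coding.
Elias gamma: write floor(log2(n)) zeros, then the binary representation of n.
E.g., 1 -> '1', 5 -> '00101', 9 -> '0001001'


num_bits = floor(log2(1920)) + 1 = 11
leading_zeros = num_bits - 1 = 10
binary(1920) = 11110000000

Elias gamma(1920) = '0000000000' + '11110000000' = 000000000011110000000 (21 bits)


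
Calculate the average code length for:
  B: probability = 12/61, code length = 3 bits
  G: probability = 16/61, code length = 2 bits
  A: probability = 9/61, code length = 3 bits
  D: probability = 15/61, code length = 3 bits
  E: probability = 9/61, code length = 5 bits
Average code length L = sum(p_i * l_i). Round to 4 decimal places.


Weighted contributions p_i * l_i:
  B: (12/61) * 3 = 36/61
  G: (16/61) * 2 = 32/61
  A: (9/61) * 3 = 27/61
  D: (15/61) * 3 = 45/61
  E: (9/61) * 5 = 45/61
Sum = (36 + 32 + 27 + 45 + 45)/61 = 185/61

L = 185/61 = 3.0328 bits/symbol


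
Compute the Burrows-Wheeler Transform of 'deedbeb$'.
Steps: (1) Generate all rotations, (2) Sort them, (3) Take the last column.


Rotations (sorted):
  0: $deedbeb -> last char: b
  1: b$deedbe -> last char: e
  2: beb$deed -> last char: d
  3: dbeb$dee -> last char: e
  4: deedbeb$ -> last char: $
  5: eb$deedb -> last char: b
  6: edbeb$de -> last char: e
  7: eedbeb$d -> last char: d


BWT = bede$bed


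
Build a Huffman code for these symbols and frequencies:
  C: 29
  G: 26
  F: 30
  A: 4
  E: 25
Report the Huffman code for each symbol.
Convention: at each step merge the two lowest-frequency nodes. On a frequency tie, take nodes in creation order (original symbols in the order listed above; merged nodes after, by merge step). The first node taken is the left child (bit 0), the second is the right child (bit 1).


Huffman tree construction:
Step 1: Merge A(4) + E(25) = 29
Step 2: Merge G(26) + C(29) = 55
Step 3: Merge (A+E)(29) + F(30) = 59
Step 4: Merge (G+C)(55) + ((A+E)+F)(59) = 114
Read each symbol's code off the tree from the root (left child = 0, right child = 1).

Codes:
  C: 01 (length 2)
  G: 00 (length 2)
  F: 11 (length 2)
  A: 100 (length 3)
  E: 101 (length 3)
Average code length: 257/114 = 2.2544 bits/symbol


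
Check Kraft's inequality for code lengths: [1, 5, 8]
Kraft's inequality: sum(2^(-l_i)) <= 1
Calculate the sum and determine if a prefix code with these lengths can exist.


Sum = 2^(-1) + 2^(-5) + 2^(-8)
    = 0.5 + 0.03125 + 0.00390625
    = 137/256 = 0.53515625
Since 0.53515625 <= 1, Kraft's inequality IS satisfied.
A prefix code with these lengths CAN exist.

Kraft sum = 0.53515625. Satisfied.


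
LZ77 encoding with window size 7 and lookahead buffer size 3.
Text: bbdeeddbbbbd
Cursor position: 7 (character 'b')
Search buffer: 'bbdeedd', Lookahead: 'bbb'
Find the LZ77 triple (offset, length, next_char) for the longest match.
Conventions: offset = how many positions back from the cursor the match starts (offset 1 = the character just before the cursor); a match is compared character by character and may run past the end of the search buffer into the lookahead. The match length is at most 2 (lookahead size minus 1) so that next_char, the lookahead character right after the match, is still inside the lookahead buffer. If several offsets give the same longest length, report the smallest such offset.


Try each offset into the search buffer:
  offset=1 (pos 6, char 'd'): match length 0
  offset=2 (pos 5, char 'd'): match length 0
  offset=3 (pos 4, char 'e'): match length 0
  offset=4 (pos 3, char 'e'): match length 0
  offset=5 (pos 2, char 'd'): match length 0
  offset=6 (pos 1, char 'b'): match length 1
  offset=7 (pos 0, char 'b'): match length 2
Longest match has length 2 at offset 7.
next_char = character at position 7 + 2 = 9 -> 'b'

Best match: offset=7, length=2 (matching 'bb' starting at position 0)
LZ77 triple: (7, 2, 'b')


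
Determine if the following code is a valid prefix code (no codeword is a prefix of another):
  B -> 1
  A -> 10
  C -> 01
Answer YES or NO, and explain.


Checking each pair (does one codeword prefix another?):
  B='1' vs A='10': prefix -- VIOLATION

NO -- this is NOT a valid prefix code. B (1) is a prefix of A (10).


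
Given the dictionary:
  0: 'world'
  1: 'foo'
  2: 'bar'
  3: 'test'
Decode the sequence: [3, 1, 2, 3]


Look up each index in the dictionary:
  3 -> 'test'
  1 -> 'foo'
  2 -> 'bar'
  3 -> 'test'

Decoded: "test foo bar test"


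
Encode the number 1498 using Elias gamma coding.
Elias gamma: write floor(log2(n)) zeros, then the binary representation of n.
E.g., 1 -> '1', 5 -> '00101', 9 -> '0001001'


num_bits = floor(log2(1498)) + 1 = 11
leading_zeros = num_bits - 1 = 10
binary(1498) = 10111011010

Elias gamma(1498) = '0000000000' + '10111011010' = 000000000010111011010 (21 bits)


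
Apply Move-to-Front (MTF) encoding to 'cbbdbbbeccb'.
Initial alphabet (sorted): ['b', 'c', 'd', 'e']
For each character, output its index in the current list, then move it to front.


MTF encoding:
'c': index 1 in ['b', 'c', 'd', 'e'] -> ['c', 'b', 'd', 'e']
'b': index 1 in ['c', 'b', 'd', 'e'] -> ['b', 'c', 'd', 'e']
'b': index 0 in ['b', 'c', 'd', 'e'] -> ['b', 'c', 'd', 'e']
'd': index 2 in ['b', 'c', 'd', 'e'] -> ['d', 'b', 'c', 'e']
'b': index 1 in ['d', 'b', 'c', 'e'] -> ['b', 'd', 'c', 'e']
'b': index 0 in ['b', 'd', 'c', 'e'] -> ['b', 'd', 'c', 'e']
'b': index 0 in ['b', 'd', 'c', 'e'] -> ['b', 'd', 'c', 'e']
'e': index 3 in ['b', 'd', 'c', 'e'] -> ['e', 'b', 'd', 'c']
'c': index 3 in ['e', 'b', 'd', 'c'] -> ['c', 'e', 'b', 'd']
'c': index 0 in ['c', 'e', 'b', 'd'] -> ['c', 'e', 'b', 'd']
'b': index 2 in ['c', 'e', 'b', 'd'] -> ['b', 'c', 'e', 'd']


Output: [1, 1, 0, 2, 1, 0, 0, 3, 3, 0, 2]


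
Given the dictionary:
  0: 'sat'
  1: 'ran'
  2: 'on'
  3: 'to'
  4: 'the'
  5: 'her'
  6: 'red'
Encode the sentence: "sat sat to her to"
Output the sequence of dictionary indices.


Look up each word in the dictionary:
  'sat' -> 0
  'sat' -> 0
  'to' -> 3
  'her' -> 5
  'to' -> 3

Encoded: [0, 0, 3, 5, 3]


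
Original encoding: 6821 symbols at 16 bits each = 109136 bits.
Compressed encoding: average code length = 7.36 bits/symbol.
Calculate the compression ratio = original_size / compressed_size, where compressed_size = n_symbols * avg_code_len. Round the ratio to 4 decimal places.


original_size = n_symbols * orig_bits = 6821 * 16 = 109136 bits
compressed_size = n_symbols * avg_code_len = 6821 * 7.36 = 50202.56 bits
ratio = original_size / compressed_size = 109136 / 50202.56 = 2.1739

Compression ratio = 2.1739


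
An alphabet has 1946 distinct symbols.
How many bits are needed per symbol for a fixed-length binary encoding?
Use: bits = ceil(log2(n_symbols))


log2(1946) = 10.9263
Bracket: 2^10 = 1024 < 1946 <= 2^11 = 2048
So ceil(log2(1946)) = 11

bits = ceil(log2(1946)) = ceil(10.9263) = 11 bits


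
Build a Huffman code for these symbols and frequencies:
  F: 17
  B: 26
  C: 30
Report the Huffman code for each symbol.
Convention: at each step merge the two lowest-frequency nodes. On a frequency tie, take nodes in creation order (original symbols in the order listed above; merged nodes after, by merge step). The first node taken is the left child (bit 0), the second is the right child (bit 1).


Huffman tree construction:
Step 1: Merge F(17) + B(26) = 43
Step 2: Merge C(30) + (F+B)(43) = 73
Read each symbol's code off the tree from the root (left child = 0, right child = 1).

Codes:
  F: 10 (length 2)
  B: 11 (length 2)
  C: 0 (length 1)
Average code length: 116/73 = 1.5890 bits/symbol


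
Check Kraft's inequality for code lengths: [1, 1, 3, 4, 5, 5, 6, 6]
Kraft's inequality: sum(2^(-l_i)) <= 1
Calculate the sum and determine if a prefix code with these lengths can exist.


Sum = 2^(-1) + 2^(-1) + 2^(-3) + 2^(-4) + 2^(-5) + 2^(-5) + 2^(-6) + 2^(-6)
    = 0.5 + 0.5 + 0.125 + 0.0625 + 0.03125 + 0.03125 + 0.015625 + 0.015625
    = 82/64 = 1.28125
Since 1.28125 > 1, Kraft's inequality is NOT satisfied.
A prefix code with these lengths CANNOT exist.

Kraft sum = 1.28125. Not satisfied.


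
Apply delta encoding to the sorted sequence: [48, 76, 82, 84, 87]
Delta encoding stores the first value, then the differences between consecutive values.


First value: 48
Deltas:
  76 - 48 = 28
  82 - 76 = 6
  84 - 82 = 2
  87 - 84 = 3


Delta encoded: [48, 28, 6, 2, 3]


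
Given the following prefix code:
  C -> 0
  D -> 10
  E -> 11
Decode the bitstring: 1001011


Decoding step by step:
Bits 10 -> D
Bits 0 -> C
Bits 10 -> D
Bits 11 -> E


Decoded message: DCDE


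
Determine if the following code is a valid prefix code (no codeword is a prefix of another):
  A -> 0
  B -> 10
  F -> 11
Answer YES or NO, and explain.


Checking each pair (does one codeword prefix another?):
  A='0' vs B='10': no prefix
  A='0' vs F='11': no prefix
  B='10' vs A='0': no prefix
  B='10' vs F='11': no prefix
  F='11' vs A='0': no prefix
  F='11' vs B='10': no prefix
No violation found over all pairs.

YES -- this is a valid prefix code. No codeword is a prefix of any other codeword.


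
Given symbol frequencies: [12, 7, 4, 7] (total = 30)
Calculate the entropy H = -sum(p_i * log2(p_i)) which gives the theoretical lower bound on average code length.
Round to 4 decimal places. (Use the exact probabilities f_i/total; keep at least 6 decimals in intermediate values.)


Per-symbol terms -p_i * log2(p_i) with p_i = f_i/30:
  p = 12/30 = 0.400000: log2(p) = -1.321928, -p*log2(p) = 0.528771
  p = 7/30 = 0.233333: log2(p) = -2.099536, -p*log2(p) = 0.489892
  p = 4/30 = 0.133333: log2(p) = -2.906891, -p*log2(p) = 0.387585
  p = 7/30 = 0.233333: log2(p) = -2.099536, -p*log2(p) = 0.489892
H = 0.528771 + 0.489892 + 0.387585 + 0.489892 = 1.896140

H = 1.8961 bits/symbol


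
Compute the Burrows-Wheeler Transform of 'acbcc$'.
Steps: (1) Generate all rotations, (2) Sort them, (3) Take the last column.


Rotations (sorted):
  0: $acbcc -> last char: c
  1: acbcc$ -> last char: $
  2: bcc$ac -> last char: c
  3: c$acbc -> last char: c
  4: cbcc$a -> last char: a
  5: cc$acb -> last char: b


BWT = c$ccab


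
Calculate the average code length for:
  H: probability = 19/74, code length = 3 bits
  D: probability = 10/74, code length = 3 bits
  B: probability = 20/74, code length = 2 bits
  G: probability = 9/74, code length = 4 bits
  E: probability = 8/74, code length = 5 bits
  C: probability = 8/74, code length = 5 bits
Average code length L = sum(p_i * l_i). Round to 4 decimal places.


Weighted contributions p_i * l_i:
  H: (19/74) * 3 = 57/74
  D: (10/74) * 3 = 30/74
  B: (20/74) * 2 = 40/74
  G: (9/74) * 4 = 36/74
  E: (8/74) * 5 = 40/74
  C: (8/74) * 5 = 40/74
Sum = (57 + 30 + 40 + 36 + 40 + 40)/74 = 243/74

L = 243/74 = 3.2838 bits/symbol


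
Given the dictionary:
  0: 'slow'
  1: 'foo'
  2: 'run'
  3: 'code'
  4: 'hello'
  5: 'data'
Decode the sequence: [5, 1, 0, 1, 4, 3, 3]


Look up each index in the dictionary:
  5 -> 'data'
  1 -> 'foo'
  0 -> 'slow'
  1 -> 'foo'
  4 -> 'hello'
  3 -> 'code'
  3 -> 'code'

Decoded: "data foo slow foo hello code code"


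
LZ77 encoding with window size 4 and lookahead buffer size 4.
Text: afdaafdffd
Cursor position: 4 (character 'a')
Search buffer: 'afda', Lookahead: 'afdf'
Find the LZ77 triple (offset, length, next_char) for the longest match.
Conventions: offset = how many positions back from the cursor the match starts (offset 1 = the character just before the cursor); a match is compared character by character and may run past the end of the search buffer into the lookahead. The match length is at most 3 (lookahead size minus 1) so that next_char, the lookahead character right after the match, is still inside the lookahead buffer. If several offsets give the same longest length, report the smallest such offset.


Try each offset into the search buffer:
  offset=1 (pos 3, char 'a'): match length 1
  offset=2 (pos 2, char 'd'): match length 0
  offset=3 (pos 1, char 'f'): match length 0
  offset=4 (pos 0, char 'a'): match length 3
Longest match has length 3 at offset 4.
next_char = character at position 4 + 3 = 7 -> 'f'

Best match: offset=4, length=3 (matching 'afd' starting at position 0)
LZ77 triple: (4, 3, 'f')


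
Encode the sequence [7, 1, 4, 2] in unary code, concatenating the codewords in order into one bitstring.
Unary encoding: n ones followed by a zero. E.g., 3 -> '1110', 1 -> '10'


Encode each number as n ones followed by a terminating 0:
  7 -> 11111110 (8 bits)
  1 -> 10 (2 bits)
  4 -> 11110 (5 bits)
  2 -> 110 (3 bits)
Total length = 8 + 2 + 5 + 3 = 18 bits.

Unary([7, 1, 4, 2]) = 111111101011110110 (18 bits)


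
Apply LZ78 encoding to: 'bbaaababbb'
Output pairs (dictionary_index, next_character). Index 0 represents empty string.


LZ78 encoding steps:
Dictionary: {0: ''}
Step 1: w='' (idx 0), next='b' -> output (0, 'b'), add 'b' as idx 1
Step 2: w='b' (idx 1), next='a' -> output (1, 'a'), add 'ba' as idx 2
Step 3: w='' (idx 0), next='a' -> output (0, 'a'), add 'a' as idx 3
Step 4: w='a' (idx 3), next='b' -> output (3, 'b'), add 'ab' as idx 4
Step 5: w='ab' (idx 4), next='b' -> output (4, 'b'), add 'abb' as idx 5
Step 6: w='b' (idx 1), end of input -> output (1, '')


Encoded: [(0, 'b'), (1, 'a'), (0, 'a'), (3, 'b'), (4, 'b'), (1, '')]


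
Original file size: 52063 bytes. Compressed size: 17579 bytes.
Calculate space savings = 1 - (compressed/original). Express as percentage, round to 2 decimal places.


ratio = compressed/original = 17579/52063 = 0.337649
savings = 1 - ratio = 1 - 0.337649 = 0.662351
as a percentage: 0.662351 * 100 = 66.24%

Space savings = 1 - 17579/52063 = 66.24%


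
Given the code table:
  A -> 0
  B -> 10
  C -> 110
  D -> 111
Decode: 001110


Decoding:
0 -> A
0 -> A
111 -> D
0 -> A


Result: AADA


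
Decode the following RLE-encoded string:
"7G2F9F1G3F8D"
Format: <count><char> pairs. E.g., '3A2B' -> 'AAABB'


Expanding each <count><char> pair:
  7G -> 'GGGGGGG'
  2F -> 'FF'
  9F -> 'FFFFFFFFF'
  1G -> 'G'
  3F -> 'FFF'
  8D -> 'DDDDDDDD'

Decoded = GGGGGGGFFFFFFFFFFFGFFFDDDDDDDD


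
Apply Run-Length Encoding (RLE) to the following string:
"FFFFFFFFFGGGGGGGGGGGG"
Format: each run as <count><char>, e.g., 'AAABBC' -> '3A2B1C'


Scanning runs left to right:
  i=0: run of 'F' x 9 -> '9F'
  i=9: run of 'G' x 12 -> '12G'

RLE = 9F12G


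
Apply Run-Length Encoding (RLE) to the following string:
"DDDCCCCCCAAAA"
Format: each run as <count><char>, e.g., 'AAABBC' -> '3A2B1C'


Scanning runs left to right:
  i=0: run of 'D' x 3 -> '3D'
  i=3: run of 'C' x 6 -> '6C'
  i=9: run of 'A' x 4 -> '4A'

RLE = 3D6C4A


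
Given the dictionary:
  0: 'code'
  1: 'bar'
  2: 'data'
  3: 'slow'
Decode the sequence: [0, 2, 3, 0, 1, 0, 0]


Look up each index in the dictionary:
  0 -> 'code'
  2 -> 'data'
  3 -> 'slow'
  0 -> 'code'
  1 -> 'bar'
  0 -> 'code'
  0 -> 'code'

Decoded: "code data slow code bar code code"


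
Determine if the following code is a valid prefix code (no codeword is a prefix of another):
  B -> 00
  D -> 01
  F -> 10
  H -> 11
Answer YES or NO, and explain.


Checking each pair (does one codeword prefix another?):
  B='00' vs D='01': no prefix
  B='00' vs F='10': no prefix
  B='00' vs H='11': no prefix
  D='01' vs B='00': no prefix
  D='01' vs F='10': no prefix
  D='01' vs H='11': no prefix
  F='10' vs B='00': no prefix
  F='10' vs D='01': no prefix
  F='10' vs H='11': no prefix
  H='11' vs B='00': no prefix
  H='11' vs D='01': no prefix
  H='11' vs F='10': no prefix
No violation found over all pairs.

YES -- this is a valid prefix code. No codeword is a prefix of any other codeword.


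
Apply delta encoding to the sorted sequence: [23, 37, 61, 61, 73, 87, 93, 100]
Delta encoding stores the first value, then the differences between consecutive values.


First value: 23
Deltas:
  37 - 23 = 14
  61 - 37 = 24
  61 - 61 = 0
  73 - 61 = 12
  87 - 73 = 14
  93 - 87 = 6
  100 - 93 = 7


Delta encoded: [23, 14, 24, 0, 12, 14, 6, 7]


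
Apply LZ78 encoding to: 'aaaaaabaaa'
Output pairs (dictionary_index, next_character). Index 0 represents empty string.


LZ78 encoding steps:
Dictionary: {0: ''}
Step 1: w='' (idx 0), next='a' -> output (0, 'a'), add 'a' as idx 1
Step 2: w='a' (idx 1), next='a' -> output (1, 'a'), add 'aa' as idx 2
Step 3: w='aa' (idx 2), next='a' -> output (2, 'a'), add 'aaa' as idx 3
Step 4: w='' (idx 0), next='b' -> output (0, 'b'), add 'b' as idx 4
Step 5: w='aaa' (idx 3), end of input -> output (3, '')


Encoded: [(0, 'a'), (1, 'a'), (2, 'a'), (0, 'b'), (3, '')]


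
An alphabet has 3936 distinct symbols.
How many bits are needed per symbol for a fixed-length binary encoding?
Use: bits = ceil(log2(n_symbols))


log2(3936) = 11.9425
Bracket: 2^11 = 2048 < 3936 <= 2^12 = 4096
So ceil(log2(3936)) = 12

bits = ceil(log2(3936)) = ceil(11.9425) = 12 bits


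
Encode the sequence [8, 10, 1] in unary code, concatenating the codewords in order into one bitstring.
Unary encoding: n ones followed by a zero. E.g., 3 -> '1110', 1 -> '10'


Encode each number as n ones followed by a terminating 0:
  8 -> 111111110 (9 bits)
  10 -> 11111111110 (11 bits)
  1 -> 10 (2 bits)
Total length = 9 + 11 + 2 = 22 bits.

Unary([8, 10, 1]) = 1111111101111111111010 (22 bits)


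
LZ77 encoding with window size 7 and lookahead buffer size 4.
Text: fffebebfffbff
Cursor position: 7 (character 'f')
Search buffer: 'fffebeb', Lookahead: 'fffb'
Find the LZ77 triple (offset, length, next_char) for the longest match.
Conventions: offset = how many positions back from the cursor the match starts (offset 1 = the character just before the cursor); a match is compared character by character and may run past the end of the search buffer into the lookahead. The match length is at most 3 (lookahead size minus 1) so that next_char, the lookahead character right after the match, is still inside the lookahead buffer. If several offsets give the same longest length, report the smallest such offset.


Try each offset into the search buffer:
  offset=1 (pos 6, char 'b'): match length 0
  offset=2 (pos 5, char 'e'): match length 0
  offset=3 (pos 4, char 'b'): match length 0
  offset=4 (pos 3, char 'e'): match length 0
  offset=5 (pos 2, char 'f'): match length 1
  offset=6 (pos 1, char 'f'): match length 2
  offset=7 (pos 0, char 'f'): match length 3
Longest match has length 3 at offset 7.
next_char = character at position 7 + 3 = 10 -> 'b'

Best match: offset=7, length=3 (matching 'fff' starting at position 0)
LZ77 triple: (7, 3, 'b')


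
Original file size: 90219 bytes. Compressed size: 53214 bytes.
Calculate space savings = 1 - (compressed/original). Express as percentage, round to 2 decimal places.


ratio = compressed/original = 53214/90219 = 0.589831
savings = 1 - ratio = 1 - 0.589831 = 0.410169
as a percentage: 0.410169 * 100 = 41.02%

Space savings = 1 - 53214/90219 = 41.02%


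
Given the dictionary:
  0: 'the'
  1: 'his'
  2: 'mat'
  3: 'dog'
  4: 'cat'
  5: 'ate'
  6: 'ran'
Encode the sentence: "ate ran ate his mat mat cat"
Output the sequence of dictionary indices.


Look up each word in the dictionary:
  'ate' -> 5
  'ran' -> 6
  'ate' -> 5
  'his' -> 1
  'mat' -> 2
  'mat' -> 2
  'cat' -> 4

Encoded: [5, 6, 5, 1, 2, 2, 4]


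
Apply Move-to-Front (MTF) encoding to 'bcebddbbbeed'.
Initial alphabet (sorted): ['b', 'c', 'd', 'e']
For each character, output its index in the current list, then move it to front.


MTF encoding:
'b': index 0 in ['b', 'c', 'd', 'e'] -> ['b', 'c', 'd', 'e']
'c': index 1 in ['b', 'c', 'd', 'e'] -> ['c', 'b', 'd', 'e']
'e': index 3 in ['c', 'b', 'd', 'e'] -> ['e', 'c', 'b', 'd']
'b': index 2 in ['e', 'c', 'b', 'd'] -> ['b', 'e', 'c', 'd']
'd': index 3 in ['b', 'e', 'c', 'd'] -> ['d', 'b', 'e', 'c']
'd': index 0 in ['d', 'b', 'e', 'c'] -> ['d', 'b', 'e', 'c']
'b': index 1 in ['d', 'b', 'e', 'c'] -> ['b', 'd', 'e', 'c']
'b': index 0 in ['b', 'd', 'e', 'c'] -> ['b', 'd', 'e', 'c']
'b': index 0 in ['b', 'd', 'e', 'c'] -> ['b', 'd', 'e', 'c']
'e': index 2 in ['b', 'd', 'e', 'c'] -> ['e', 'b', 'd', 'c']
'e': index 0 in ['e', 'b', 'd', 'c'] -> ['e', 'b', 'd', 'c']
'd': index 2 in ['e', 'b', 'd', 'c'] -> ['d', 'e', 'b', 'c']


Output: [0, 1, 3, 2, 3, 0, 1, 0, 0, 2, 0, 2]


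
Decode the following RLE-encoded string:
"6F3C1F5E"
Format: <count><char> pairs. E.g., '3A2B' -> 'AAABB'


Expanding each <count><char> pair:
  6F -> 'FFFFFF'
  3C -> 'CCC'
  1F -> 'F'
  5E -> 'EEEEE'

Decoded = FFFFFFCCCFEEEEE
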